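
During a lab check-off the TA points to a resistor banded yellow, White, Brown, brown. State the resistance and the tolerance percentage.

Yellow → 4 (first significant figure)
White → 9 (second significant figure)
Brown → ×10 multiplier
Brown → ±1% tolerance
49 × 10 = 490 Ω

490 Ω ±1%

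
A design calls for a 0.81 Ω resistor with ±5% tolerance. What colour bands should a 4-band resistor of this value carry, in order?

0.81 Ω = 81 × 10^-2.
8 → grey
1 → brown
Multiplier 10^-2 → silver.
±5% tolerance → gold.

grey, brown, silver, gold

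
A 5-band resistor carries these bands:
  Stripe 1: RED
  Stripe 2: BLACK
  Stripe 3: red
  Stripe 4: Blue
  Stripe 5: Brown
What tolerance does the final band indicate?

The last band, brown, is the tolerance band.
Brown corresponds to ±1%.

±1%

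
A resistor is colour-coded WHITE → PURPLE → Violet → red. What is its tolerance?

±2%

The last band, red, is the tolerance band.
Red corresponds to ±2%.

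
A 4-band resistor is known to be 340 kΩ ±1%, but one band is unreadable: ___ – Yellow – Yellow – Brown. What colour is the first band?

orange

340000 Ω = 34 × 10^4.
The first band gives digit 3 of the significand, and 3 is orange.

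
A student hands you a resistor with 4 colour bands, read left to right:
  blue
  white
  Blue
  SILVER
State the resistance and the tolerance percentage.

Blue → 6 (first significant figure)
White → 9 (second significant figure)
Blue → ×10^6 multiplier
Silver → ±10% tolerance
69 × 1000000 = 69000000 Ω

69000000 Ω ±10%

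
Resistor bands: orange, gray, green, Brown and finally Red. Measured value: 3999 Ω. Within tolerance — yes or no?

no

Orange → 3 (first significant figure)
Grey → 8 (second significant figure)
Green → 5 (third significant figure)
Brown → ×10 multiplier
Red → ±2% tolerance
385 × 10 = 3850 Ω
Allowed range: 3773 Ω to 3927 Ω.
3999 Ω lies outside that range.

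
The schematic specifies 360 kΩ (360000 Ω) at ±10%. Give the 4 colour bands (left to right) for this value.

orange, blue, yellow, silver

360000 Ω = 36 × 10^4.
3 → orange
6 → blue
Multiplier 10^4 → yellow.
±10% tolerance → silver.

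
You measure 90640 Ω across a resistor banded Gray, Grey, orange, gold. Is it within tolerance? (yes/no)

yes

Grey → 8 (first significant figure)
Grey → 8 (second significant figure)
Orange → ×10^3 multiplier
Gold → ±5% tolerance
88 × 1000 = 88000 Ω
Allowed range: 83600 Ω to 92400 Ω.
90640 Ω lies inside that range.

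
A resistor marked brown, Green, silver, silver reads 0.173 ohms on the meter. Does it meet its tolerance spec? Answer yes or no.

no

Brown → 1 (first significant figure)
Green → 5 (second significant figure)
Silver → ×0.01 multiplier
Silver → ±10% tolerance
15 × 0.01 = 0.15 Ω
Allowed range: 0.135 Ω to 0.165 Ω.
0.173 ohms lies outside that range.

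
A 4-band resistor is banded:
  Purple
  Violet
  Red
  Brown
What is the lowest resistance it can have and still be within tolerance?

7623 Ω

Violet → 7 (first significant figure)
Violet → 7 (second significant figure)
Red → ×10^2 multiplier
Brown → ±1% tolerance
77 × 100 = 7700 Ω
Lowest = 7700 × (1 − 1/100) = 7623 Ω.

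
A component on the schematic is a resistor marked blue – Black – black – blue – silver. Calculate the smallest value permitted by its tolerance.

Blue → 6 (first significant figure)
Black → 0 (second significant figure)
Black → 0 (third significant figure)
Blue → ×10^6 multiplier
Silver → ±10% tolerance
600 × 1000000 = 600000000 Ω
Smallest = 600000000 × (1 − 10/100) = 540000000 Ω.

540000000 Ω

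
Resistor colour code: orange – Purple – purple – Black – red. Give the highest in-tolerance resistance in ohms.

Orange → 3 (first significant figure)
Violet → 7 (second significant figure)
Violet → 7 (third significant figure)
Black → ×1 multiplier
Red → ±2% tolerance
377 × 1 = 377 Ω
Highest = 377 × (1 + 2/100) = 384.54 Ω.

384.54 Ω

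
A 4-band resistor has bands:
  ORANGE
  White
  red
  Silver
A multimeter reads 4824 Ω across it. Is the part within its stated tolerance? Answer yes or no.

no

Orange → 3 (first significant figure)
White → 9 (second significant figure)
Red → ×10^2 multiplier
Silver → ±10% tolerance
39 × 100 = 3900 Ω
Allowed range: 3510 Ω to 4290 Ω.
4824 Ω lies outside that range.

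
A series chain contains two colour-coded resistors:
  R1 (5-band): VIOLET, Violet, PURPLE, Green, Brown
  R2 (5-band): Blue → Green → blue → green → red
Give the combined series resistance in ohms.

R1: violet, violet, violet → 777; green ×10^5 → 77700000 Ω.
R2: blue, green, blue → 656; green ×10^5 → 65600000 Ω.
Series: 77700000 + 65600000 = 143300000 Ω.

143300000 Ω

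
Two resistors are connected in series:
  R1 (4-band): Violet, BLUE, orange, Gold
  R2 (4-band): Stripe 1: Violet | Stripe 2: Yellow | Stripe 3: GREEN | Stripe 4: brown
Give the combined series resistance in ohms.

7476000 Ω

R1: violet, blue → 76; orange ×10^3 → 76000 Ω.
R2: violet, yellow → 74; green ×10^5 → 7400000 Ω.
Series: 76000 + 7400000 = 7476000 Ω.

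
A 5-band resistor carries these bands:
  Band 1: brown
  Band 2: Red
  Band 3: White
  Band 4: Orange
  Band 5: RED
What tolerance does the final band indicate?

±2%

The last band, red, is the tolerance band.
Red corresponds to ±2%.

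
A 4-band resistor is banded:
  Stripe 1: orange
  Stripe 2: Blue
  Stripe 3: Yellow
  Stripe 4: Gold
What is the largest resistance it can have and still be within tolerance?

Orange → 3 (first significant figure)
Blue → 6 (second significant figure)
Yellow → ×10^4 multiplier
Gold → ±5% tolerance
36 × 10000 = 360000 Ω
Largest = 360000 × (1 + 5/100) = 378000 Ω.

378000 Ω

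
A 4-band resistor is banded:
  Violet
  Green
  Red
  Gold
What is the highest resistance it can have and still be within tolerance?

Violet → 7 (first significant figure)
Green → 5 (second significant figure)
Red → ×10^2 multiplier
Gold → ±5% tolerance
75 × 100 = 7500 Ω
Highest = 7500 × (1 + 5/100) = 7875 Ω.

7875 Ω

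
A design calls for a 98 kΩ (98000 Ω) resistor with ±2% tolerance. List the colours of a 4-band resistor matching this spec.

white, grey, orange, red

98000 Ω = 98 × 10^3.
9 → white
8 → grey
Multiplier 10^3 → orange.
±2% tolerance → red.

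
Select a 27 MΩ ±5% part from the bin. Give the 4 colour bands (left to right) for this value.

27000000 Ω = 27 × 10^6.
2 → red
7 → violet
Multiplier 10^6 → blue.
±5% tolerance → gold.

red, violet, blue, gold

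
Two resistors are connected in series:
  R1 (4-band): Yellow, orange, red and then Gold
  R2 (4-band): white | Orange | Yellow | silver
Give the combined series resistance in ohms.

R1: yellow, orange → 43; red ×10^2 → 4300 Ω.
R2: white, orange → 93; yellow ×10^4 → 930000 Ω.
Series: 4300 + 930000 = 934300 Ω.

934300 Ω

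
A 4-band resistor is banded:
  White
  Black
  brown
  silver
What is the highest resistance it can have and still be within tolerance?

990 Ω

White → 9 (first significant figure)
Black → 0 (second significant figure)
Brown → ×10 multiplier
Silver → ±10% tolerance
90 × 10 = 900 Ω
Highest = 900 × (1 + 10/100) = 990 Ω.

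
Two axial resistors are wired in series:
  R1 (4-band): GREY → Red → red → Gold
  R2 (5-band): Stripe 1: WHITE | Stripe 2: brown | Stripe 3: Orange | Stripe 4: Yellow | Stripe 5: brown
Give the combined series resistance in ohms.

9138200 Ω

R1: grey, red → 82; red ×10^2 → 8200 Ω.
R2: white, brown, orange → 913; yellow ×10^4 → 9130000 Ω.
Series: 8200 + 9130000 = 9138200 Ω.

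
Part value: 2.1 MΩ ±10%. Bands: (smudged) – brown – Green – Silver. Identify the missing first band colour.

2100000 Ω = 21 × 10^5.
The first band gives digit 2 of the significand, and 2 is red.

red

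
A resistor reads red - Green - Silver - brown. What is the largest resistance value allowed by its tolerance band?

0.2525 Ω

Red → 2 (first significant figure)
Green → 5 (second significant figure)
Silver → ×0.01 multiplier
Brown → ±1% tolerance
25 × 0.01 = 0.25 Ω
Largest = 0.25 × (1 + 1/100) = 0.2525 Ω.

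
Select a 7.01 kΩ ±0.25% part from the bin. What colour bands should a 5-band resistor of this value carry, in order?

7010 Ω = 701 × 10^1.
7 → violet
0 → black
1 → brown
Multiplier 10^1 → brown.
±0.25% tolerance → blue.

violet, black, brown, brown, blue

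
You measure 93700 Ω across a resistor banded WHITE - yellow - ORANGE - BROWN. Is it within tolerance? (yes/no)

yes

White → 9 (first significant figure)
Yellow → 4 (second significant figure)
Orange → ×10^3 multiplier
Brown → ±1% tolerance
94 × 1000 = 94000 Ω
Allowed range: 93060 Ω to 94940 Ω.
93700 Ω lies inside that range.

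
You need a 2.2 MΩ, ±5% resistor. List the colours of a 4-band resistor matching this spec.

red, red, green, gold

2200000 Ω = 22 × 10^5.
2 → red
2 → red
Multiplier 10^5 → green.
±5% tolerance → gold.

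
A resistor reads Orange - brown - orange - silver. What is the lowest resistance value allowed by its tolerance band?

Orange → 3 (first significant figure)
Brown → 1 (second significant figure)
Orange → ×10^3 multiplier
Silver → ±10% tolerance
31 × 1000 = 31000 Ω
Lowest = 31000 × (1 − 10/100) = 27900 Ω.

27900 Ω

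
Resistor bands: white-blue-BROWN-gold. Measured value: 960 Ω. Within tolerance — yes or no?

White → 9 (first significant figure)
Blue → 6 (second significant figure)
Brown → ×10 multiplier
Gold → ±5% tolerance
96 × 10 = 960 Ω
Allowed range: 912 Ω to 1008 Ω.
960 Ω lies inside that range.

yes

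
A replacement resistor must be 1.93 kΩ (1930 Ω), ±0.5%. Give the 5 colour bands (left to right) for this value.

1930 Ω = 193 × 10^1.
1 → brown
9 → white
3 → orange
Multiplier 10^1 → brown.
±0.5% tolerance → green.

brown, white, orange, brown, green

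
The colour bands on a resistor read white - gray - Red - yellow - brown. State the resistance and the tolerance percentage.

White → 9 (first significant figure)
Grey → 8 (second significant figure)
Red → 2 (third significant figure)
Yellow → ×10^4 multiplier
Brown → ±1% tolerance
982 × 10000 = 9820000 Ω

9820000 Ω ±1%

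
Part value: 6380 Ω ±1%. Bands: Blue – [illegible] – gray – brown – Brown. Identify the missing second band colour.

6380 Ω = 638 × 10^1.
The second band gives digit 3 of the significand, and 3 is orange.

orange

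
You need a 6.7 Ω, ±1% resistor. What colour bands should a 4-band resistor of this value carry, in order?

6.7 Ω = 67 × 10^-1.
6 → blue
7 → violet
Multiplier 10^-1 → gold.
±1% tolerance → brown.

blue, violet, gold, brown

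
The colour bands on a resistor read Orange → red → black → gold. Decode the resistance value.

32 Ω

Orange → 3 (first significant figure)
Red → 2 (second significant figure)
Black → ×1 multiplier
32 × 1 = 32 Ω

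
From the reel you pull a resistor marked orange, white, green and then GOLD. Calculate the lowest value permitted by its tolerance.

Orange → 3 (first significant figure)
White → 9 (second significant figure)
Green → ×10^5 multiplier
Gold → ±5% tolerance
39 × 100000 = 3900000 Ω
Lowest = 3900000 × (1 − 5/100) = 3705000 Ω.

3705000 Ω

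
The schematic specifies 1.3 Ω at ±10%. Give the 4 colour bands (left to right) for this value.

brown, orange, gold, silver

1.3 Ω = 13 × 10^-1.
1 → brown
3 → orange
Multiplier 10^-1 → gold.
±10% tolerance → silver.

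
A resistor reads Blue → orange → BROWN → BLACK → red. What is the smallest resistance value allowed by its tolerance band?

618.38 Ω

Blue → 6 (first significant figure)
Orange → 3 (second significant figure)
Brown → 1 (third significant figure)
Black → ×1 multiplier
Red → ±2% tolerance
631 × 1 = 631 Ω
Smallest = 631 × (1 − 2/100) = 618.38 Ω.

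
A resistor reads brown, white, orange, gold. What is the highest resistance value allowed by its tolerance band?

19950 Ω

Brown → 1 (first significant figure)
White → 9 (second significant figure)
Orange → ×10^3 multiplier
Gold → ±5% tolerance
19 × 1000 = 19000 Ω
Highest = 19000 × (1 + 5/100) = 19950 Ω.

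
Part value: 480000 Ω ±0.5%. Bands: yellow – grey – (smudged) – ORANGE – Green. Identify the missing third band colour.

480000 Ω = 480 × 10^3.
The third band gives digit 0 of the significand, and 0 is black.

black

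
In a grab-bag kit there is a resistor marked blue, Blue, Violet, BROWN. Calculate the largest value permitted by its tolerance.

666600000 Ω

Blue → 6 (first significant figure)
Blue → 6 (second significant figure)
Violet → ×10^7 multiplier
Brown → ±1% tolerance
66 × 10000000 = 660000000 Ω
Largest = 660000000 × (1 + 1/100) = 666600000 Ω.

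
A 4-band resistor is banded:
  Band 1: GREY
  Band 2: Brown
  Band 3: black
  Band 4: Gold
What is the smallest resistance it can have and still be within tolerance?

Grey → 8 (first significant figure)
Brown → 1 (second significant figure)
Black → ×1 multiplier
Gold → ±5% tolerance
81 × 1 = 81 Ω
Smallest = 81 × (1 − 5/100) = 76.95 Ω.

76.95 Ω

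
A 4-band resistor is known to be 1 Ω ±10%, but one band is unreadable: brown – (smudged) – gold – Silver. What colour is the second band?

1 Ω = 10 × 10^-1.
The second band gives digit 0 of the significand, and 0 is black.

black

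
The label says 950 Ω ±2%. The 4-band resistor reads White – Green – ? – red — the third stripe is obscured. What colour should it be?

brown

950 Ω = 95 × 10^1.
The third band is the multiplier, 10^1, which is brown.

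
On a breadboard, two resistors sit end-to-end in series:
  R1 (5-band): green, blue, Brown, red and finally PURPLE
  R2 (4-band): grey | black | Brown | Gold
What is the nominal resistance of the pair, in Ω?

R1: green, blue, brown → 561; red ×10^2 → 56100 Ω.
R2: grey, black → 80; brown ×10 → 800 Ω.
Series: 56100 + 800 = 56900 Ω.

56900 Ω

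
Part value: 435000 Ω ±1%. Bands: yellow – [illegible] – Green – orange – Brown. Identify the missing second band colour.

435000 Ω = 435 × 10^3.
The second band gives digit 3 of the significand, and 3 is orange.

orange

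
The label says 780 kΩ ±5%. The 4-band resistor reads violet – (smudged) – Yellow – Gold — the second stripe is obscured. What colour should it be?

780000 Ω = 78 × 10^4.
The second band gives digit 8 of the significand, and 8 is grey.

grey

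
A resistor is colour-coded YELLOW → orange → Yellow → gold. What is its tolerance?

±5%

The last band, gold, is the tolerance band.
Gold corresponds to ±5%.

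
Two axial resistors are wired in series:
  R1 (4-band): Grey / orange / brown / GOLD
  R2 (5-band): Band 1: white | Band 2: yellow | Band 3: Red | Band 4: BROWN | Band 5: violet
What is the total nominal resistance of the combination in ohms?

R1: grey, orange → 83; brown ×10 → 830 Ω.
R2: white, yellow, red → 942; brown ×10 → 9420 Ω.
Series: 830 + 9420 = 10250 Ω.

10250 Ω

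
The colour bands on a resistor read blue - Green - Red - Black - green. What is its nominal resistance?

652 Ω

Blue → 6 (first significant figure)
Green → 5 (second significant figure)
Red → 2 (third significant figure)
Black → ×1 multiplier
652 × 1 = 652 Ω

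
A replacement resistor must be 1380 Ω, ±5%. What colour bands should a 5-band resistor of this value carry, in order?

brown, orange, grey, brown, gold

1380 Ω = 138 × 10^1.
1 → brown
3 → orange
8 → grey
Multiplier 10^1 → brown.
±5% tolerance → gold.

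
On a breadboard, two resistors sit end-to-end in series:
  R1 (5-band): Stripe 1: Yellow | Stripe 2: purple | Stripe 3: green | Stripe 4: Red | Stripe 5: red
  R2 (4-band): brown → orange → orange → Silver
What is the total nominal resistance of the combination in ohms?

60500 Ω

R1: yellow, violet, green → 475; red ×10^2 → 47500 Ω.
R2: brown, orange → 13; orange ×10^3 → 13000 Ω.
Series: 47500 + 13000 = 60500 Ω.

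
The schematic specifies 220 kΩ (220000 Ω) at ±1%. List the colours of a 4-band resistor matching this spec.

220000 Ω = 22 × 10^4.
2 → red
2 → red
Multiplier 10^4 → yellow.
±1% tolerance → brown.

red, red, yellow, brown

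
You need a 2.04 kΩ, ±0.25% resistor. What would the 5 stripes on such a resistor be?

red, black, yellow, brown, blue

2040 Ω = 204 × 10^1.
2 → red
0 → black
4 → yellow
Multiplier 10^1 → brown.
±0.25% tolerance → blue.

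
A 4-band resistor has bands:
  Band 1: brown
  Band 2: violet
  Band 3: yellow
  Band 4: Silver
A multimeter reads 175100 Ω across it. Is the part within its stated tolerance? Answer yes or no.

yes

Brown → 1 (first significant figure)
Violet → 7 (second significant figure)
Yellow → ×10^4 multiplier
Silver → ±10% tolerance
17 × 10000 = 170000 Ω
Allowed range: 153000 Ω to 187000 Ω.
175100 Ω lies inside that range.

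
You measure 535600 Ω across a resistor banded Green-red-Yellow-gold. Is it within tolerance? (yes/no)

Green → 5 (first significant figure)
Red → 2 (second significant figure)
Yellow → ×10^4 multiplier
Gold → ±5% tolerance
52 × 10000 = 520000 Ω
Allowed range: 494000 Ω to 546000 Ω.
535600 Ω lies inside that range.

yes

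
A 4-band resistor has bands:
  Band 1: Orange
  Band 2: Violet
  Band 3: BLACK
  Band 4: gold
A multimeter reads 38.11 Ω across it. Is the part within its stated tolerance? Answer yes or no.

Orange → 3 (first significant figure)
Violet → 7 (second significant figure)
Black → ×1 multiplier
Gold → ±5% tolerance
37 × 1 = 37 Ω
Allowed range: 35.15 Ω to 38.85 Ω.
38.11 Ω lies inside that range.

yes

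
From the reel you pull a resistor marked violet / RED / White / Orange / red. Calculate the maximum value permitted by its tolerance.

743580 Ω

Violet → 7 (first significant figure)
Red → 2 (second significant figure)
White → 9 (third significant figure)
Orange → ×10^3 multiplier
Red → ±2% tolerance
729 × 1000 = 729000 Ω
Maximum = 729000 × (1 + 2/100) = 743580 Ω.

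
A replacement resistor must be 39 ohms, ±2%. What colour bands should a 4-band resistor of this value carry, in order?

39 Ω = 39 × 10^0.
3 → orange
9 → white
Multiplier 10^0 → black.
±2% tolerance → red.

orange, white, black, red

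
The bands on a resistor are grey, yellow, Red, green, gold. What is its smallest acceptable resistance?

79990000 Ω

Grey → 8 (first significant figure)
Yellow → 4 (second significant figure)
Red → 2 (third significant figure)
Green → ×10^5 multiplier
Gold → ±5% tolerance
842 × 100000 = 84200000 Ω
Smallest = 84200000 × (1 − 5/100) = 79990000 Ω.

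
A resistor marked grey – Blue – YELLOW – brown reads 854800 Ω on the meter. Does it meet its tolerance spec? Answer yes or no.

Grey → 8 (first significant figure)
Blue → 6 (second significant figure)
Yellow → ×10^4 multiplier
Brown → ±1% tolerance
86 × 10000 = 860000 Ω
Allowed range: 851400 Ω to 868600 Ω.
854800 Ω lies inside that range.

yes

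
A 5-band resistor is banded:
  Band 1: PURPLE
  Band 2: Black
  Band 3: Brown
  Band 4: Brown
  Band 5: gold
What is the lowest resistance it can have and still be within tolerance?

Violet → 7 (first significant figure)
Black → 0 (second significant figure)
Brown → 1 (third significant figure)
Brown → ×10 multiplier
Gold → ±5% tolerance
701 × 10 = 7010 Ω
Lowest = 7010 × (1 − 5/100) = 6659.5 Ω.

6659.5 Ω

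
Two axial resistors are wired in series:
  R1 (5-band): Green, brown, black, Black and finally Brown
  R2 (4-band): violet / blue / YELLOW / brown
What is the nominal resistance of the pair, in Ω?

R1: green, brown, black → 510; black ×1 → 510 Ω.
R2: violet, blue → 76; yellow ×10^4 → 760000 Ω.
Series: 510 + 760000 = 760510 Ω.

760510 Ω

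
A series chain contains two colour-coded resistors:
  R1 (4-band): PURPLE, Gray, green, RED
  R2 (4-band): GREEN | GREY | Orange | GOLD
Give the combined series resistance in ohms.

R1: violet, grey → 78; green ×10^5 → 7800000 Ω.
R2: green, grey → 58; orange ×10^3 → 58000 Ω.
Series: 7800000 + 58000 = 7858000 Ω.

7858000 Ω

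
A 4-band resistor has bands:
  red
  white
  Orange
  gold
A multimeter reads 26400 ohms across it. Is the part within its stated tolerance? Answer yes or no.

Red → 2 (first significant figure)
White → 9 (second significant figure)
Orange → ×10^3 multiplier
Gold → ±5% tolerance
29 × 1000 = 29000 Ω
Allowed range: 27550 Ω to 30450 Ω.
26400 ohms lies outside that range.

no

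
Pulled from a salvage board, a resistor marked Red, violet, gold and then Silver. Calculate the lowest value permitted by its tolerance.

Red → 2 (first significant figure)
Violet → 7 (second significant figure)
Gold → ×0.1 multiplier
Silver → ±10% tolerance
27 × 0.1 = 2.7 Ω
Lowest = 2.7 × (1 − 10/100) = 2.43 Ω.

2.43 Ω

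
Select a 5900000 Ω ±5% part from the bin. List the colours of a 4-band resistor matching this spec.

5900000 Ω = 59 × 10^5.
5 → green
9 → white
Multiplier 10^5 → green.
±5% tolerance → gold.

green, white, green, gold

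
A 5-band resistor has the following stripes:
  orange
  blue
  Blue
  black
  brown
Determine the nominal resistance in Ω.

Orange → 3 (first significant figure)
Blue → 6 (second significant figure)
Blue → 6 (third significant figure)
Black → ×1 multiplier
366 × 1 = 366 Ω

366 Ω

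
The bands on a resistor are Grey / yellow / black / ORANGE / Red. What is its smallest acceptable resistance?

823200 Ω

Grey → 8 (first significant figure)
Yellow → 4 (second significant figure)
Black → 0 (third significant figure)
Orange → ×10^3 multiplier
Red → ±2% tolerance
840 × 1000 = 840000 Ω
Smallest = 840000 × (1 − 2/100) = 823200 Ω.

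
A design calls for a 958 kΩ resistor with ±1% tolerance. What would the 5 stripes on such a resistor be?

958000 Ω = 958 × 10^3.
9 → white
5 → green
8 → grey
Multiplier 10^3 → orange.
±1% tolerance → brown.

white, green, grey, orange, brown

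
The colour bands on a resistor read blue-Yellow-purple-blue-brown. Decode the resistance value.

Blue → 6 (first significant figure)
Yellow → 4 (second significant figure)
Violet → 7 (third significant figure)
Blue → ×10^6 multiplier
647 × 1000000 = 647000000 Ω

647000000 Ω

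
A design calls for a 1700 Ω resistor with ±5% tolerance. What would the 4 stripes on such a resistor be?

brown, violet, red, gold

1700 Ω = 17 × 10^2.
1 → brown
7 → violet
Multiplier 10^2 → red.
±5% tolerance → gold.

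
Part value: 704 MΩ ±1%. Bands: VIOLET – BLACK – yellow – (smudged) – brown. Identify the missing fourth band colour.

blue

704000000 Ω = 704 × 10^6.
The fourth band is the multiplier, 10^6, which is blue.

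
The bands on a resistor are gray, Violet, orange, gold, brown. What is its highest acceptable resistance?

88.173 Ω

Grey → 8 (first significant figure)
Violet → 7 (second significant figure)
Orange → 3 (third significant figure)
Gold → ×0.1 multiplier
Brown → ±1% tolerance
873 × 0.1 = 87.3 Ω
Highest = 87.3 × (1 + 1/100) = 88.173 Ω.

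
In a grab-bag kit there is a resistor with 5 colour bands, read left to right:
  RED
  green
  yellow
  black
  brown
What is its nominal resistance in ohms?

Red → 2 (first significant figure)
Green → 5 (second significant figure)
Yellow → 4 (third significant figure)
Black → ×1 multiplier
254 × 1 = 254 Ω

254 Ω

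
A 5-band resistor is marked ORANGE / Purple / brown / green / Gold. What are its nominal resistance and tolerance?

37100000 Ω ±5%

Orange → 3 (first significant figure)
Violet → 7 (second significant figure)
Brown → 1 (third significant figure)
Green → ×10^5 multiplier
Gold → ±5% tolerance
371 × 100000 = 37100000 Ω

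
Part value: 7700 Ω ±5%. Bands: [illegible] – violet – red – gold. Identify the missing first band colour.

7700 Ω = 77 × 10^2.
The first band gives digit 7 of the significand, and 7 is violet.

violet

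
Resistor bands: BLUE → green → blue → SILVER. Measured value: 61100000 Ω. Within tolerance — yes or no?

Blue → 6 (first significant figure)
Green → 5 (second significant figure)
Blue → ×10^6 multiplier
Silver → ±10% tolerance
65 × 1000000 = 65000000 Ω
Allowed range: 58500000 Ω to 71500000 Ω.
61100000 Ω lies inside that range.

yes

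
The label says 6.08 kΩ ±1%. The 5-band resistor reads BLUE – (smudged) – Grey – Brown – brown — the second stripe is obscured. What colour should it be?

6080 Ω = 608 × 10^1.
The second band gives digit 0 of the significand, and 0 is black.

black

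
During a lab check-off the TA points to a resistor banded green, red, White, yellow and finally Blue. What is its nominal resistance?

Green → 5 (first significant figure)
Red → 2 (second significant figure)
White → 9 (third significant figure)
Yellow → ×10^4 multiplier
529 × 10000 = 5290000 Ω

5290000 Ω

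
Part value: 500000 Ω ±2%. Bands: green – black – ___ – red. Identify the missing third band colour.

yellow

500000 Ω = 50 × 10^4.
The third band is the multiplier, 10^4, which is yellow.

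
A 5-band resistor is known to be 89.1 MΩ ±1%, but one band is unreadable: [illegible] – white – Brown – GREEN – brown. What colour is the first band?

grey

89100000 Ω = 891 × 10^5.
The first band gives digit 8 of the significand, and 8 is grey.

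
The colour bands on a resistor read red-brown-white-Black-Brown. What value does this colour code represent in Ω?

Red → 2 (first significant figure)
Brown → 1 (second significant figure)
White → 9 (third significant figure)
Black → ×1 multiplier
219 × 1 = 219 Ω

219 Ω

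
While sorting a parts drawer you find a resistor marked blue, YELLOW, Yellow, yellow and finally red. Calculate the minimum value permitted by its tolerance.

6311200 Ω

Blue → 6 (first significant figure)
Yellow → 4 (second significant figure)
Yellow → 4 (third significant figure)
Yellow → ×10^4 multiplier
Red → ±2% tolerance
644 × 10000 = 6440000 Ω
Minimum = 6440000 × (1 − 2/100) = 6311200 Ω.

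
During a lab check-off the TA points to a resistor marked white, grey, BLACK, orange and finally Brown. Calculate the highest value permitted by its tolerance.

989800 Ω

White → 9 (first significant figure)
Grey → 8 (second significant figure)
Black → 0 (third significant figure)
Orange → ×10^3 multiplier
Brown → ±1% tolerance
980 × 1000 = 980000 Ω
Highest = 980000 × (1 + 1/100) = 989800 Ω.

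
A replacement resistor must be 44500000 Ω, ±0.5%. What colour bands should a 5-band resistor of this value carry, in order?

yellow, yellow, green, green, green

44500000 Ω = 445 × 10^5.
4 → yellow
4 → yellow
5 → green
Multiplier 10^5 → green.
±0.5% tolerance → green.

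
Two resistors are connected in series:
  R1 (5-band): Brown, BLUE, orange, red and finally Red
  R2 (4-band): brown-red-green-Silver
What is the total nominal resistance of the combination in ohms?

R1: brown, blue, orange → 163; red ×10^2 → 16300 Ω.
R2: brown, red → 12; green ×10^5 → 1200000 Ω.
Series: 16300 + 1200000 = 1216300 Ω.

1216300 Ω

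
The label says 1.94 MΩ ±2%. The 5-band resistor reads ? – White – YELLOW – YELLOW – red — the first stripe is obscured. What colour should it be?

brown

1940000 Ω = 194 × 10^4.
The first band gives digit 1 of the significand, and 1 is brown.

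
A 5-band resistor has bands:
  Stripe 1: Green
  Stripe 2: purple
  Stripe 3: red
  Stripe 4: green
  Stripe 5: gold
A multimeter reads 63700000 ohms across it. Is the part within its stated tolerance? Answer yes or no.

Green → 5 (first significant figure)
Violet → 7 (second significant figure)
Red → 2 (third significant figure)
Green → ×10^5 multiplier
Gold → ±5% tolerance
572 × 100000 = 57200000 Ω
Allowed range: 54340000 Ω to 60060000 Ω.
63700000 ohms lies outside that range.

no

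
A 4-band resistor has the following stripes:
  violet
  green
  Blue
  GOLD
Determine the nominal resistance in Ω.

Violet → 7 (first significant figure)
Green → 5 (second significant figure)
Blue → ×10^6 multiplier
75 × 1000000 = 75000000 Ω

75000000 Ω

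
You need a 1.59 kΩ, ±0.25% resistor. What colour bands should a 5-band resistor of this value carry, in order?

1590 Ω = 159 × 10^1.
1 → brown
5 → green
9 → white
Multiplier 10^1 → brown.
±0.25% tolerance → blue.

brown, green, white, brown, blue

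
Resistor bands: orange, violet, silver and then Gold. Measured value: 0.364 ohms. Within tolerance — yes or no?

Orange → 3 (first significant figure)
Violet → 7 (second significant figure)
Silver → ×0.01 multiplier
Gold → ±5% tolerance
37 × 0.01 = 0.37 Ω
Allowed range: 0.3515 Ω to 0.3885 Ω.
0.364 ohms lies inside that range.

yes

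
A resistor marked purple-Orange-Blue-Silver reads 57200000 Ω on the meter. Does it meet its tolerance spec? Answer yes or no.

no

Violet → 7 (first significant figure)
Orange → 3 (second significant figure)
Blue → ×10^6 multiplier
Silver → ±10% tolerance
73 × 1000000 = 73000000 Ω
Allowed range: 65700000 Ω to 80300000 Ω.
57200000 Ω lies outside that range.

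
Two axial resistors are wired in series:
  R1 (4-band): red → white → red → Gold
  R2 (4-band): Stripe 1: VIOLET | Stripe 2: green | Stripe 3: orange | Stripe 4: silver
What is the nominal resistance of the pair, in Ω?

R1: red, white → 29; red ×10^2 → 2900 Ω.
R2: violet, green → 75; orange ×10^3 → 75000 Ω.
Series: 2900 + 75000 = 77900 Ω.

77900 Ω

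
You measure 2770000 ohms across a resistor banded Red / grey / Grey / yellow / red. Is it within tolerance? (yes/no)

no

Red → 2 (first significant figure)
Grey → 8 (second significant figure)
Grey → 8 (third significant figure)
Yellow → ×10^4 multiplier
Red → ±2% tolerance
288 × 10000 = 2880000 Ω
Allowed range: 2822400 Ω to 2937600 Ω.
2770000 ohms lies outside that range.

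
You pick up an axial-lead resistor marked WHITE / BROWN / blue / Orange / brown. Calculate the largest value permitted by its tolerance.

White → 9 (first significant figure)
Brown → 1 (second significant figure)
Blue → 6 (third significant figure)
Orange → ×10^3 multiplier
Brown → ±1% tolerance
916 × 1000 = 916000 Ω
Largest = 916000 × (1 + 1/100) = 925160 Ω.

925160 Ω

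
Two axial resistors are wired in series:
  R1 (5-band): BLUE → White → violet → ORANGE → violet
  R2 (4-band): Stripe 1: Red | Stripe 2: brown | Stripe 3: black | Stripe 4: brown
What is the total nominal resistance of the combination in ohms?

R1: blue, white, violet → 697; orange ×10^3 → 697000 Ω.
R2: red, brown → 21; black ×1 → 21 Ω.
Series: 697000 + 21 = 697021 Ω.

697021 Ω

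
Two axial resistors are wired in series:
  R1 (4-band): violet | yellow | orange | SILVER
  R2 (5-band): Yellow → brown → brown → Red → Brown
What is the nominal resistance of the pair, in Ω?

R1: violet, yellow → 74; orange ×10^3 → 74000 Ω.
R2: yellow, brown, brown → 411; red ×10^2 → 41100 Ω.
Series: 74000 + 41100 = 115100 Ω.

115100 Ω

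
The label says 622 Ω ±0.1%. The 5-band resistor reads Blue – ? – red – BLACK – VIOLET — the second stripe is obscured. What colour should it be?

622 Ω = 622 × 10^0.
The second band gives digit 2 of the significand, and 2 is red.

red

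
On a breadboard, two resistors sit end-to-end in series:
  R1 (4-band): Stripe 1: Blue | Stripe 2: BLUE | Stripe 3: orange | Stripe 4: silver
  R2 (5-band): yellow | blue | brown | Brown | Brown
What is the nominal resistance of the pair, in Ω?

R1: blue, blue → 66; orange ×10^3 → 66000 Ω.
R2: yellow, blue, brown → 461; brown ×10 → 4610 Ω.
Series: 66000 + 4610 = 70610 Ω.

70610 Ω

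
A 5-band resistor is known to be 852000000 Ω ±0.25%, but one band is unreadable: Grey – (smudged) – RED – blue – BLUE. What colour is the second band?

852000000 Ω = 852 × 10^6.
The second band gives digit 5 of the significand, and 5 is green.

green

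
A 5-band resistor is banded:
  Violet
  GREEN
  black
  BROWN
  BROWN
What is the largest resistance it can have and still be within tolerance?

7575 Ω

Violet → 7 (first significant figure)
Green → 5 (second significant figure)
Black → 0 (third significant figure)
Brown → ×10 multiplier
Brown → ±1% tolerance
750 × 10 = 7500 Ω
Largest = 7500 × (1 + 1/100) = 7575 Ω.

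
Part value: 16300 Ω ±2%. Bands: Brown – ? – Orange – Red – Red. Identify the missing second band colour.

blue

16300 Ω = 163 × 10^2.
The second band gives digit 6 of the significand, and 6 is blue.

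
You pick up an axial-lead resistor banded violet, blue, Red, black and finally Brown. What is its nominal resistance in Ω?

Violet → 7 (first significant figure)
Blue → 6 (second significant figure)
Red → 2 (third significant figure)
Black → ×1 multiplier
762 × 1 = 762 Ω

762 Ω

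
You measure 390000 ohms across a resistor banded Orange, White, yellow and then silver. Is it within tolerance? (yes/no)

Orange → 3 (first significant figure)
White → 9 (second significant figure)
Yellow → ×10^4 multiplier
Silver → ±10% tolerance
39 × 10000 = 390000 Ω
Allowed range: 351000 Ω to 429000 Ω.
390000 ohms lies inside that range.

yes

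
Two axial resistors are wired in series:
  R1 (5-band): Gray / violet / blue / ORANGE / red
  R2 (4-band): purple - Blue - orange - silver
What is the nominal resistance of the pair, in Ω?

952000 Ω

R1: grey, violet, blue → 876; orange ×10^3 → 876000 Ω.
R2: violet, blue → 76; orange ×10^3 → 76000 Ω.
Series: 876000 + 76000 = 952000 Ω.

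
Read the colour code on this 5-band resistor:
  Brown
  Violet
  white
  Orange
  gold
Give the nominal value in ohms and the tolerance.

179000 Ω ±5%

Brown → 1 (first significant figure)
Violet → 7 (second significant figure)
White → 9 (third significant figure)
Orange → ×10^3 multiplier
Gold → ±5% tolerance
179 × 1000 = 179000 Ω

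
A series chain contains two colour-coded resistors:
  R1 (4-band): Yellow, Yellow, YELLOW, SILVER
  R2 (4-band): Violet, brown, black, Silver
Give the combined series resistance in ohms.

R1: yellow, yellow → 44; yellow ×10^4 → 440000 Ω.
R2: violet, brown → 71; black ×1 → 71 Ω.
Series: 440000 + 71 = 440071 Ω.

440071 Ω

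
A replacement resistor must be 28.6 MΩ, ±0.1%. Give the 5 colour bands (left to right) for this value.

28600000 Ω = 286 × 10^5.
2 → red
8 → grey
6 → blue
Multiplier 10^5 → green.
±0.1% tolerance → violet.

red, grey, blue, green, violet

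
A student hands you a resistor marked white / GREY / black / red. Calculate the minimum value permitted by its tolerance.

96.04 Ω

White → 9 (first significant figure)
Grey → 8 (second significant figure)
Black → ×1 multiplier
Red → ±2% tolerance
98 × 1 = 98 Ω
Minimum = 98 × (1 − 2/100) = 96.04 Ω.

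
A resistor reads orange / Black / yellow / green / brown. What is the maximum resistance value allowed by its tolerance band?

30704000 Ω

Orange → 3 (first significant figure)
Black → 0 (second significant figure)
Yellow → 4 (third significant figure)
Green → ×10^5 multiplier
Brown → ±1% tolerance
304 × 100000 = 30400000 Ω
Maximum = 30400000 × (1 + 1/100) = 30704000 Ω.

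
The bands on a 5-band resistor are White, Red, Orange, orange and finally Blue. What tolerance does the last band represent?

±0.25%

The last band, blue, is the tolerance band.
Blue corresponds to ±0.25%.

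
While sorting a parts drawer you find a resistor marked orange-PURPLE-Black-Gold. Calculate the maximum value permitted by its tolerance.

Orange → 3 (first significant figure)
Violet → 7 (second significant figure)
Black → ×1 multiplier
Gold → ±5% tolerance
37 × 1 = 37 Ω
Maximum = 37 × (1 + 5/100) = 38.85 Ω.

38.85 Ω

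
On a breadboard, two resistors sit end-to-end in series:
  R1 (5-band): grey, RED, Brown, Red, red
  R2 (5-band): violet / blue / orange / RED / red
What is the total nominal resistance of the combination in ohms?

158400 Ω

R1: grey, red, brown → 821; red ×10^2 → 82100 Ω.
R2: violet, blue, orange → 763; red ×10^2 → 76300 Ω.
Series: 82100 + 76300 = 158400 Ω.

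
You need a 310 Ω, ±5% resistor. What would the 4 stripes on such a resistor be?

orange, brown, brown, gold

310 Ω = 31 × 10^1.
3 → orange
1 → brown
Multiplier 10^1 → brown.
±5% tolerance → gold.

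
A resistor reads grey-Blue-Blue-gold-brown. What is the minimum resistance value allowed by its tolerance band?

Grey → 8 (first significant figure)
Blue → 6 (second significant figure)
Blue → 6 (third significant figure)
Gold → ×0.1 multiplier
Brown → ±1% tolerance
866 × 0.1 = 86.6 Ω
Minimum = 86.6 × (1 − 1/100) = 85.734 Ω.

85.734 Ω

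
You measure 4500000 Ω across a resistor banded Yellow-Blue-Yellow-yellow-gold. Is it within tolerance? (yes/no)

Yellow → 4 (first significant figure)
Blue → 6 (second significant figure)
Yellow → 4 (third significant figure)
Yellow → ×10^4 multiplier
Gold → ±5% tolerance
464 × 10000 = 4640000 Ω
Allowed range: 4408000 Ω to 4872000 Ω.
4500000 Ω lies inside that range.

yes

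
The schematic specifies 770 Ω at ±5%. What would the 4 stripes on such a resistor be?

violet, violet, brown, gold

770 Ω = 77 × 10^1.
7 → violet
7 → violet
Multiplier 10^1 → brown.
±5% tolerance → gold.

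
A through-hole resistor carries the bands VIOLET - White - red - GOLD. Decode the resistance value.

Violet → 7 (first significant figure)
White → 9 (second significant figure)
Red → ×10^2 multiplier
79 × 100 = 7900 Ω

7900 Ω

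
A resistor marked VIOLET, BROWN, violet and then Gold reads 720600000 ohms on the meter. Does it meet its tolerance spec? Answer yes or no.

Violet → 7 (first significant figure)
Brown → 1 (second significant figure)
Violet → ×10^7 multiplier
Gold → ±5% tolerance
71 × 10000000 = 710000000 Ω
Allowed range: 674500000 Ω to 745500000 Ω.
720600000 ohms lies inside that range.

yes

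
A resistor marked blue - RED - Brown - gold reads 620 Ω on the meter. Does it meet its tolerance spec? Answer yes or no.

yes

Blue → 6 (first significant figure)
Red → 2 (second significant figure)
Brown → ×10 multiplier
Gold → ±5% tolerance
62 × 10 = 620 Ω
Allowed range: 589 Ω to 651 Ω.
620 Ω lies inside that range.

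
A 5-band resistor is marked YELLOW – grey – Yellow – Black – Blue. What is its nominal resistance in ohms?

484 Ω

Yellow → 4 (first significant figure)
Grey → 8 (second significant figure)
Yellow → 4 (third significant figure)
Black → ×1 multiplier
484 × 1 = 484 Ω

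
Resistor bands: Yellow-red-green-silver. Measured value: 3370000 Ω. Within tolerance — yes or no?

no

Yellow → 4 (first significant figure)
Red → 2 (second significant figure)
Green → ×10^5 multiplier
Silver → ±10% tolerance
42 × 100000 = 4200000 Ω
Allowed range: 3780000 Ω to 4620000 Ω.
3370000 Ω lies outside that range.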